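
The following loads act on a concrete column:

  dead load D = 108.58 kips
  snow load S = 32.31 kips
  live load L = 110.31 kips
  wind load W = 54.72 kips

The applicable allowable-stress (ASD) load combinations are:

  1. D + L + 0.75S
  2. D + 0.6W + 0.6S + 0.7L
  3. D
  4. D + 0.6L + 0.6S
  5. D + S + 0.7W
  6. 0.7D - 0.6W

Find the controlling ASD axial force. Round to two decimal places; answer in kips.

243.12 kips

1. 1.0(108.58) + 1.0(110.31) + 0.75(32.31) = 243.12
2. 1.0(108.58) + 0.6(54.72) + 0.6(32.31) + 0.7(110.31) = 238.02
3. 1.0(108.58) = 108.58
4. 1.0(108.58) + 0.6(110.31) + 0.6(32.31) = 194.15
5. 1.0(108.58) + 1.0(32.31) + 0.7(54.72) = 179.19
6. 0.7(108.58) - 0.6(54.72) = 43.17
Maximum is from combination 1.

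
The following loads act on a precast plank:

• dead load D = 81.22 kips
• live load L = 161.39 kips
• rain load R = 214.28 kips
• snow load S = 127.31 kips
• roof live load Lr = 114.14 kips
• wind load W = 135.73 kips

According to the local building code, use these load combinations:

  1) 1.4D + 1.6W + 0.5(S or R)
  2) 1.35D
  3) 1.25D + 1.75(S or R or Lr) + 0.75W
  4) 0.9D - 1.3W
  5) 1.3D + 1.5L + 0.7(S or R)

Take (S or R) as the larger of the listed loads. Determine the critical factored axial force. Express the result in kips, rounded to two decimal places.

578.31 kips

(S or R) → R = 214.28 kips; (S or R or Lr) → R = 214.28 kips.
1) 1.4(81.22) + 1.6(135.73) + 0.5(214.28) = 113.71 + 217.17 + 107.14 = 438.02
2) 1.35(81.22) = 109.65
3) 1.25(81.22) + 1.75(214.28) + 0.75(135.73) = 578.31
4) 0.9(81.22) - 1.3(135.73) = 73.10 - 176.45 = -103.35
5) 1.3(81.22) + 1.5(161.39) + 0.7(214.28) = 497.67
Maximum is from combination 3.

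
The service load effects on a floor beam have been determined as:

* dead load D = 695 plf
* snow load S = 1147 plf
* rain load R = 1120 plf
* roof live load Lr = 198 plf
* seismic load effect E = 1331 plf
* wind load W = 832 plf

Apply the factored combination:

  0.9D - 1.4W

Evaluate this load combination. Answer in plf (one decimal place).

0.9(695) - 1.4(832) = 625.5 - 1164.8 = -539.3
w_u = -539.3 plf.

-539.3 plf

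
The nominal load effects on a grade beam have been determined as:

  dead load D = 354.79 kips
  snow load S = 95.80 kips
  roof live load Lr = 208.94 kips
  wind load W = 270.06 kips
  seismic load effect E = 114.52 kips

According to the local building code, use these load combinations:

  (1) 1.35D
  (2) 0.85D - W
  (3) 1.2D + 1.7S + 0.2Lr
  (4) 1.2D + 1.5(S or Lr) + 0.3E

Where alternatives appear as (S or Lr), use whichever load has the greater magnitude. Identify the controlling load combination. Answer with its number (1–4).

(S or Lr) → Lr = 208.94 kips.
(1) 1.35(354.79) = 478.97
(2) 0.85(354.79) - 1.0(270.06) = 301.57 - 270.06 = 31.51
(3) 1.2(354.79) + 1.7(95.80) + 0.2(208.94) = 425.75 + 162.86 + 41.79 = 630.40
(4) 1.2(354.79) + 1.5(208.94) + 0.3(114.52) = 773.51
The largest value is 773.51 kips from combination 4.

Combination 4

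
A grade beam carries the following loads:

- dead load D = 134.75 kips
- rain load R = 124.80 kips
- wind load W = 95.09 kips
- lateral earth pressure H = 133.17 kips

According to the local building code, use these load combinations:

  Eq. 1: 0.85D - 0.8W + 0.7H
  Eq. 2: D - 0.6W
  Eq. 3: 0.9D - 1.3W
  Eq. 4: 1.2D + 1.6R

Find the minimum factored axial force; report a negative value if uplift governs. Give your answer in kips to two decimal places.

Eq. 1: 0.85(134.75) - 0.8(95.09) + 0.7(133.17) = 131.68
Eq. 2: 1.0(134.75) - 0.6(95.09) = 134.75 - 57.05 = 77.70
Eq. 3: 0.9(134.75) - 1.3(95.09) = 121.28 - 123.62 = -2.34
Eq. 4: 1.2(134.75) + 1.6(124.80) = 161.70 + 199.68 = 361.38
Combination 3 gives the minimum: -2.34 kips.

-2.34 kips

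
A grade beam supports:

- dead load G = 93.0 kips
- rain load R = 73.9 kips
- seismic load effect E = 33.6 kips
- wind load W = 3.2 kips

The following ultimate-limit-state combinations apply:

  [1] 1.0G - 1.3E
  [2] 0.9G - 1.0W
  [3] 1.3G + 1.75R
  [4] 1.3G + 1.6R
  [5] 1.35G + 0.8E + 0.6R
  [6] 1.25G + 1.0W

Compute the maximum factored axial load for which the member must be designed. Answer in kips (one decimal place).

250.2 kips

[1] 1.0(93.0) - 1.3(33.6) = 93.0 - 43.7 = 49.3
[2] 0.9(93.0) - 1.0(3.2) = 83.7 - 3.2 = 80.5
[3] 1.3(93.0) + 1.75(73.9) = 120.9 + 129.3 = 250.2
[4] 1.3(93.0) + 1.6(73.9) = 120.9 + 118.2 = 239.1
[5] 1.35(93.0) + 0.8(33.6) + 0.6(73.9) = 125.6 + 26.9 + 44.3 = 196.8
[6] 1.25(93.0) + 1.0(3.2) = 116.3 + 3.2 = 119.5
Combination 3 governs: P_u = 250.2 kips.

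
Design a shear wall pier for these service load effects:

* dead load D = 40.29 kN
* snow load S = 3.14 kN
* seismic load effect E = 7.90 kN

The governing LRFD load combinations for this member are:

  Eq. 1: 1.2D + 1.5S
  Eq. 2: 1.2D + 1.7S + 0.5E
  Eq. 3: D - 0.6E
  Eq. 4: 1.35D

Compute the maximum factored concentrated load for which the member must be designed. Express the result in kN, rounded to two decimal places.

57.64 kN

Eq. 1: 1.2(40.29) + 1.5(3.14) = 48.35 + 4.71 = 53.06
Eq. 2: 1.2(40.29) + 1.7(3.14) + 0.5(7.90) = 48.35 + 5.34 + 3.95 = 57.64
Eq. 3: 1.0(40.29) - 0.6(7.90) = 40.29 - 4.74 = 35.55
Eq. 4: 1.35(40.29) = 54.39
The controlling combination is 2, giving 57.64 kN.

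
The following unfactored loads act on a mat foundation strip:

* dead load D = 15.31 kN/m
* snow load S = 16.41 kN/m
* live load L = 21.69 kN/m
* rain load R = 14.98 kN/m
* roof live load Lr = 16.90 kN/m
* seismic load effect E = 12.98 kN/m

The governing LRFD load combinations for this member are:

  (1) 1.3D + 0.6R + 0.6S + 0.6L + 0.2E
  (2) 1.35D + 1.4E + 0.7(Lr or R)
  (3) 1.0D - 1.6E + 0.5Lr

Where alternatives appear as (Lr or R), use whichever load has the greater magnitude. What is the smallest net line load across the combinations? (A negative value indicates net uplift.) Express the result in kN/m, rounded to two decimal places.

(Lr or R) → Lr = 16.90 kN/m.
(1) 1.3(15.31) + 0.6(14.98) + 0.6(16.41) + 0.6(21.69) + 0.2(12.98) = 19.90 + 8.99 + 9.85 + 13.01 + 2.60 = 54.35
(2) 1.35(15.31) + 1.4(12.98) + 0.7(16.90) = 20.67 + 18.17 + 11.83 = 50.67
(3) 1.0(15.31) - 1.6(12.98) + 0.5(16.90) = 15.31 - 20.77 + 8.45 = 2.99
Combination 3 gives the minimum: 2.99 kN/m.

2.99 kN/m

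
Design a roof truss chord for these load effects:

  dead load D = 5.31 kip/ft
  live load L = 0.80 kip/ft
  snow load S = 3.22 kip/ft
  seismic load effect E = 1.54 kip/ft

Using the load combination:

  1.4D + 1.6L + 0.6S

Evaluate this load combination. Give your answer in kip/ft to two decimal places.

10.65 kip/ft

1.4(5.31) + 1.6(0.80) + 0.6(3.22) = 10.65
w_u = 10.65 kip/ft.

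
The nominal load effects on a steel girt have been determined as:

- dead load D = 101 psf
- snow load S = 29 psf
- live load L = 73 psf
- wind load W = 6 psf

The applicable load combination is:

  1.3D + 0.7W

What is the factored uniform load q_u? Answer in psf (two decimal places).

135.50 psf

1.3(101) + 0.7(6) = 131.30 + 4.20 = 135.50
q_u = 135.50 psf.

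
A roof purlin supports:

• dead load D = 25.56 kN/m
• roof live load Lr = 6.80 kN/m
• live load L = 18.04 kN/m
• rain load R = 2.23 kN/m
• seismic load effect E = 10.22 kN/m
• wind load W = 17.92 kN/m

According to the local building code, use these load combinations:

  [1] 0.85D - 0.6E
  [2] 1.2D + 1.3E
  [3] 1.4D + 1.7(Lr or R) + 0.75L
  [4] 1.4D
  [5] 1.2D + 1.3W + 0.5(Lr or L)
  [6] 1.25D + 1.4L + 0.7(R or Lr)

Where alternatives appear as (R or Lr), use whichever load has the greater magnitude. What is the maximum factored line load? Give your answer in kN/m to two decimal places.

(Lr or R) → Lr = 6.80 kN/m; (Lr or L) → L = 18.04 kN/m; (R or Lr) → Lr = 6.80 kN/m.
[1] 0.85(25.56) - 0.6(10.22) = 15.59
[2] 1.2(25.56) + 1.3(10.22) = 30.67 + 13.29 = 43.96
[3] 1.4(25.56) + 1.7(6.80) + 0.75(18.04) = 35.78 + 11.56 + 13.53 = 60.87
[4] 1.4(25.56) = 35.78
[5] 1.2(25.56) + 1.3(17.92) + 0.5(18.04) = 30.67 + 23.30 + 9.02 = 62.99
[6] 1.25(25.56) + 1.4(18.04) + 0.7(6.80) = 31.95 + 25.26 + 4.76 = 61.97
Maximum is from combination 5.

62.99 kN/m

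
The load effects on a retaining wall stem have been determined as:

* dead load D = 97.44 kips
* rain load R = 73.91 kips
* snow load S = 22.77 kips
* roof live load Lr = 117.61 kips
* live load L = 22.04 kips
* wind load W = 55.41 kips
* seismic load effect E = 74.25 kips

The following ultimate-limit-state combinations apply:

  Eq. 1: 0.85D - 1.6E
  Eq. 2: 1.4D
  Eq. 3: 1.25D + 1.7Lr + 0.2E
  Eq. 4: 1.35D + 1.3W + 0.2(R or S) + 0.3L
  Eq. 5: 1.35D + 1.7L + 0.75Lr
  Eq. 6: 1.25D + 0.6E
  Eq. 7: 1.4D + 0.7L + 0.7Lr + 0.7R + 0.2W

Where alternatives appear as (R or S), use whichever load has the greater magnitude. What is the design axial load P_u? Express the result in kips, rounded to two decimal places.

(R or S) → R = 73.91 kips.
Eq. 1: 0.85(97.44) - 1.6(74.25) = 82.82 - 118.80 = -35.98
Eq. 2: 1.4(97.44) = 136.42
Eq. 3: 1.25(97.44) + 1.7(117.61) + 0.2(74.25) = 121.80 + 199.94 + 14.85 = 336.59
Eq. 4: 1.35(97.44) + 1.3(55.41) + 0.2(73.91) + 0.3(22.04) = 224.97
Eq. 5: 1.35(97.44) + 1.7(22.04) + 0.75(117.61) = 131.54 + 37.47 + 88.21 = 257.22
Eq. 6: 1.25(97.44) + 0.6(74.25) = 121.80 + 44.55 = 166.35
Eq. 7: 1.4(97.44) + 0.7(22.04) + 0.7(117.61) + 0.7(73.91) + 0.2(55.41) = 296.99
The controlling combination is 3, giving 336.59 kips.

336.59 kips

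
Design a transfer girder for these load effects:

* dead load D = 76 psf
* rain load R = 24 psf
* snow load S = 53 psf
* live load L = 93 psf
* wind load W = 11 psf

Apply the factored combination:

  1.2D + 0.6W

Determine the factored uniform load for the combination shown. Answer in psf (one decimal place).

97.8 psf

1.2(76) + 0.6(11) = 91.2 + 6.6 = 97.8
q_u = 97.8 psf.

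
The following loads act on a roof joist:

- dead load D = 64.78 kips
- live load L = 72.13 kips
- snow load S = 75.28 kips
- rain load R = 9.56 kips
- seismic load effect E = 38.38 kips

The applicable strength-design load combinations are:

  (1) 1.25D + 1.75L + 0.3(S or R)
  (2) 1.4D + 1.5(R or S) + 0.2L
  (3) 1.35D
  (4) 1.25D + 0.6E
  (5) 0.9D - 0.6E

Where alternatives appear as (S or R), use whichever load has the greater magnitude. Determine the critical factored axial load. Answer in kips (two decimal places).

229.79 kips

(S or R) → S = 75.28 kips; (R or S) → S = 75.28 kips.
(1) 1.25(64.78) + 1.75(72.13) + 0.3(75.28) = 229.79
(2) 1.4(64.78) + 1.5(75.28) + 0.2(72.13) = 218.04
(3) 1.35(64.78) = 87.45
(4) 1.25(64.78) + 0.6(38.38) = 104.00
(5) 0.9(64.78) - 0.6(38.38) = 35.27
Combination 1 governs: P_u = 229.79 kips.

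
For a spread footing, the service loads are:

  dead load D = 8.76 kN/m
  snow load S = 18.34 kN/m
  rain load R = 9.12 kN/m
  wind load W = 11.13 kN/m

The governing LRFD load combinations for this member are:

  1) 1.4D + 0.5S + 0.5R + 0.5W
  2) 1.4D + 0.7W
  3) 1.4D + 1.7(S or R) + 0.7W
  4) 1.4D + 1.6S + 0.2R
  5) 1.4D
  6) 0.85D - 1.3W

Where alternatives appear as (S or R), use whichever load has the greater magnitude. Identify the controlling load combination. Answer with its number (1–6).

(S or R) → S = 18.34 kN/m.
1) 1.4(8.76) + 0.5(18.34) + 0.5(9.12) + 0.5(11.13) = 12.26 + 9.17 + 4.56 + 5.57 = 31.56
2) 1.4(8.76) + 0.7(11.13) = 20.06
3) 1.4(8.76) + 1.7(18.34) + 0.7(11.13) = 12.26 + 31.18 + 7.79 = 51.23
4) 1.4(8.76) + 1.6(18.34) + 0.2(9.12) = 43.43
5) 1.4(8.76) = 12.26
6) 0.85(8.76) - 1.3(11.13) = 7.45 - 14.47 = -7.02
The largest value is 51.23 kN/m from combination 3.

Combination 3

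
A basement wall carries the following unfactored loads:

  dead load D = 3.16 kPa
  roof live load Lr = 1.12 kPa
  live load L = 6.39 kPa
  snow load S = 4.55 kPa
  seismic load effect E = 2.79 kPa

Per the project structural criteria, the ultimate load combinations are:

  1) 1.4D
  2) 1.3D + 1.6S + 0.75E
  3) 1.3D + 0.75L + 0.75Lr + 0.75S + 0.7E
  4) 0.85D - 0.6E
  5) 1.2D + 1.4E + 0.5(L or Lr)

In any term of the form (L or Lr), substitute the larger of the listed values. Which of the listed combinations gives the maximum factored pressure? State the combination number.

(L or Lr) → L = 6.39 kPa.
1) 1.4(3.16) = 4.42
2) 1.3(3.16) + 1.6(4.55) + 0.75(2.79) = 4.11 + 7.28 + 2.09 = 13.48
3) 1.3(3.16) + 0.75(6.39) + 0.75(1.12) + 0.75(4.55) + 0.7(2.79) = 15.11
4) 0.85(3.16) - 0.6(2.79) = 1.01
5) 1.2(3.16) + 1.4(2.79) + 0.5(6.39) = 10.89
The largest value is 15.11 kPa from combination 3.

Combination 3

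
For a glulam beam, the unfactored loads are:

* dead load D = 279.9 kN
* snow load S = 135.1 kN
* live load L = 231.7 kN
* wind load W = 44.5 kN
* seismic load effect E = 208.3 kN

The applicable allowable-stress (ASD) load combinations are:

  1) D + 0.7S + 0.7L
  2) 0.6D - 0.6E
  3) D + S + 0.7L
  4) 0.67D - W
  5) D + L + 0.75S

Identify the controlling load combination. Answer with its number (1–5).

1) 1.0(279.9) + 0.7(135.1) + 0.7(231.7) = 279.9 + 94.6 + 162.2 = 536.7
2) 0.6(279.9) - 0.6(208.3) = 43.0
3) 1.0(279.9) + 1.0(135.1) + 0.7(231.7) = 279.9 + 135.1 + 162.2 = 577.2
4) 0.67(279.9) - 1.0(44.5) = 187.5 - 44.5 = 143.0
5) 1.0(279.9) + 1.0(231.7) + 0.75(135.1) = 279.9 + 231.7 + 101.3 = 612.9
The largest value is 612.9 kN from combination 5.

Combination 5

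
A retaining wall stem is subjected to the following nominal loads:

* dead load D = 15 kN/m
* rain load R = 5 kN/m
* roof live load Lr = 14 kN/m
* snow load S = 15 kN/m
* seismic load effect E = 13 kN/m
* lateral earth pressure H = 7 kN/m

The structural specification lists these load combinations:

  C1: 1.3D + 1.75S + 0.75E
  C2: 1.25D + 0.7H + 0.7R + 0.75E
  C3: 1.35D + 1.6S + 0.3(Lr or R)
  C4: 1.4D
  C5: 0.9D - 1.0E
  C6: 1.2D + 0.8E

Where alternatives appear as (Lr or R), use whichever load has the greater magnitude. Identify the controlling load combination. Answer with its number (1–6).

Combination 1

(Lr or R) → Lr = 14 kN/m.
C1: 1.3(15) + 1.75(15) + 0.75(13) = 55.50
C2: 1.25(15) + 0.7(7) + 0.7(5) + 0.75(13) = 36.90
C3: 1.35(15) + 1.6(15) + 0.3(14) = 48.45
C4: 1.4(15) = 21.00
C5: 0.9(15) - 1.0(13) = 0.50
C6: 1.2(15) + 0.8(13) = 28.40
The largest value is 55.50 kN/m from combination 1.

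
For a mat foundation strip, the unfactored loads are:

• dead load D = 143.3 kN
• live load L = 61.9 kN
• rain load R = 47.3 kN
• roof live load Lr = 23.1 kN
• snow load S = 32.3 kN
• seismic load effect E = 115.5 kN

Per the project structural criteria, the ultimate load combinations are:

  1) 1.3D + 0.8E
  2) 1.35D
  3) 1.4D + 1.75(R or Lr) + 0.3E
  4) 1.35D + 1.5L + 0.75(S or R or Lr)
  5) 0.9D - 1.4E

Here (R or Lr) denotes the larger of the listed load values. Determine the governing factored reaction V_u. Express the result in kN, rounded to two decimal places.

321.78 kN

(R or Lr) → R = 47.3 kN; (S or R or Lr) → R = 47.3 kN.
1) 1.3(143.3) + 0.8(115.5) = 186.29 + 92.40 = 278.69
2) 1.35(143.3) = 193.46
3) 1.4(143.3) + 1.75(47.3) + 0.3(115.5) = 200.62 + 82.78 + 34.65 = 318.05
4) 1.35(143.3) + 1.5(61.9) + 0.75(47.3) = 321.78
5) 0.9(143.3) - 1.4(115.5) = 128.97 - 161.70 = -32.73
Maximum is from combination 4.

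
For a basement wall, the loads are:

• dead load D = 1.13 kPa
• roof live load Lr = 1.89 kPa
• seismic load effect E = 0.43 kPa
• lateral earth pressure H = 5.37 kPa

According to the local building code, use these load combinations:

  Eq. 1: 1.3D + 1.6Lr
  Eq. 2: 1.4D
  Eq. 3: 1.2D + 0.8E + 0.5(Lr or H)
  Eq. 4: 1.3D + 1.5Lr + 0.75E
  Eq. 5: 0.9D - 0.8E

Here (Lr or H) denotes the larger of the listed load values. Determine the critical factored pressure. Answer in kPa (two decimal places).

4.63 kPa

(Lr or H) → H = 5.37 kPa.
Eq. 1: 1.3(1.13) + 1.6(1.89) = 4.49
Eq. 2: 1.4(1.13) = 1.58
Eq. 3: 1.2(1.13) + 0.8(0.43) + 0.5(5.37) = 4.39
Eq. 4: 1.3(1.13) + 1.5(1.89) + 0.75(0.43) = 4.63
Eq. 5: 0.9(1.13) - 0.8(0.43) = 0.67
Combination 4 governs: p_u = 4.63 kPa.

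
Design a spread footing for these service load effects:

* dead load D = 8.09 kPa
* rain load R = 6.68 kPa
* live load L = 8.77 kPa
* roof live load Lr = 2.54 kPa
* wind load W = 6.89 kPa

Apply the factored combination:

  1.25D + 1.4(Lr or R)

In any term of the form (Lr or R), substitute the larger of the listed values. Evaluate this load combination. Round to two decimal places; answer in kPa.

(Lr or R) → R = 6.68 kPa.
1.25(8.09) + 1.4(6.68) = 19.46
p_u = 19.46 kPa.

19.46 kPa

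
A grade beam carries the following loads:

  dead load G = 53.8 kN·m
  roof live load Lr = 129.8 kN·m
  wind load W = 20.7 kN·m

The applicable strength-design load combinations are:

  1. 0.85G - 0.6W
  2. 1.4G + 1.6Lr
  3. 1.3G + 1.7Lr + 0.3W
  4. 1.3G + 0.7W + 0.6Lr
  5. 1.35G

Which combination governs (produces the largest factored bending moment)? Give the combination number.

Combination 3

1. 0.85(53.8) - 0.6(20.7) = 45.73 - 12.42 = 33.31
2. 1.4(53.8) + 1.6(129.8) = 75.32 + 207.68 = 283.00
3. 1.3(53.8) + 1.7(129.8) + 0.3(20.7) = 69.94 + 220.66 + 6.21 = 296.81
4. 1.3(53.8) + 0.7(20.7) + 0.6(129.8) = 69.94 + 14.49 + 77.88 = 162.31
5. 1.35(53.8) = 72.63
The largest value is 296.81 kN·m from combination 3.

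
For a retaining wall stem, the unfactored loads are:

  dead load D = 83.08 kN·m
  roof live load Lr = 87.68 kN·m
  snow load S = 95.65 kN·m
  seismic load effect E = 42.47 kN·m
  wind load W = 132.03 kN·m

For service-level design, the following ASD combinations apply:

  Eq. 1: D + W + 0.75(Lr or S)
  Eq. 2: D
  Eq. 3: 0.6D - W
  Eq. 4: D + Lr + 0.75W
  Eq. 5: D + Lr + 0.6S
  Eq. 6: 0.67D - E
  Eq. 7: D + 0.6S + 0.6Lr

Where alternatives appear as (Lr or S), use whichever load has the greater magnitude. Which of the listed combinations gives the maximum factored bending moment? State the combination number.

Combination 1

(Lr or S) → S = 95.65 kN·m.
Eq. 1: 1.0(83.08) + 1.0(132.03) + 0.75(95.65) = 83.08 + 132.03 + 71.74 = 286.85
Eq. 2: 1.0(83.08) = 83.08
Eq. 3: 0.6(83.08) - 1.0(132.03) = 49.85 - 132.03 = -82.18
Eq. 4: 1.0(83.08) + 1.0(87.68) + 0.75(132.03) = 83.08 + 87.68 + 99.02 = 269.78
Eq. 5: 1.0(83.08) + 1.0(87.68) + 0.6(95.65) = 83.08 + 87.68 + 57.39 = 228.15
Eq. 6: 0.67(83.08) - 1.0(42.47) = 55.66 - 42.47 = 13.19
Eq. 7: 1.0(83.08) + 0.6(95.65) + 0.6(87.68) = 83.08 + 57.39 + 52.61 = 193.08
The largest value is 286.85 kN·m from combination 1.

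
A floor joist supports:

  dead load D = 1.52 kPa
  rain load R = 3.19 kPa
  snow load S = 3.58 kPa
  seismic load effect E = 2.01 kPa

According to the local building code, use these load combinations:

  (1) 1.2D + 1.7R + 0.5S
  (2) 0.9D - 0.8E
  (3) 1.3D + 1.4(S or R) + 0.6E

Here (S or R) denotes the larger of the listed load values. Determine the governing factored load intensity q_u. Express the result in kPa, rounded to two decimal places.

(S or R) → S = 3.58 kPa.
(1) 1.2(1.52) + 1.7(3.19) + 0.5(3.58) = 9.04
(2) 0.9(1.52) - 0.8(2.01) = 1.37 - 1.61 = -0.24
(3) 1.3(1.52) + 1.4(3.58) + 0.6(2.01) = 8.19
The controlling combination is 1, giving 9.04 kPa.

9.04 kPa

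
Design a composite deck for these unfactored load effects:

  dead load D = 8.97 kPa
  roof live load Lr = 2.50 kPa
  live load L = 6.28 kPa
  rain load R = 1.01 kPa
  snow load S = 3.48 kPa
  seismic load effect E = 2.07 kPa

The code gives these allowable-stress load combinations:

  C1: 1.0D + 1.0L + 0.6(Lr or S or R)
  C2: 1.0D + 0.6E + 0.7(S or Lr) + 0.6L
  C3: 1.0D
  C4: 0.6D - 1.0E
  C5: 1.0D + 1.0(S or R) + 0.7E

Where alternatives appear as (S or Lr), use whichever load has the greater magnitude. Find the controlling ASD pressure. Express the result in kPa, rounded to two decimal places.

17.34 kPa

(Lr or S or R) → S = 3.48 kPa; (S or Lr) → S = 3.48 kPa; (S or R) → S = 3.48 kPa.
C1: 1.0(8.97) + 1.0(6.28) + 0.6(3.48) = 8.97 + 6.28 + 2.09 = 17.34
C2: 1.0(8.97) + 0.6(2.07) + 0.7(3.48) + 0.6(6.28) = 8.97 + 1.24 + 2.44 + 3.77 = 16.42
C3: 1.0(8.97) = 8.97
C4: 0.6(8.97) - 1.0(2.07) = 5.38 - 2.07 = 3.31
C5: 1.0(8.97) + 1.0(3.48) + 0.7(2.07) = 8.97 + 3.48 + 1.45 = 13.90
Combination 1 governs: p = 17.34 kPa.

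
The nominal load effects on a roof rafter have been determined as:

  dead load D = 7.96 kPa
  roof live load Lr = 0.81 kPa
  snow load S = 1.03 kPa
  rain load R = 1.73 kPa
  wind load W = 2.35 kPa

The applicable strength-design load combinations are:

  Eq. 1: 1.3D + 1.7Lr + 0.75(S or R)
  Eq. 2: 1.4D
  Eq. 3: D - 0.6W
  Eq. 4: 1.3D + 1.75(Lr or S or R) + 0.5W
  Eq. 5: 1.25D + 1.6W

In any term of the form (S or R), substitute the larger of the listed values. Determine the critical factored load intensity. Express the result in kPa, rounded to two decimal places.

14.55 kPa

(S or R) → R = 1.73 kPa; (Lr or S or R) → R = 1.73 kPa.
Eq. 1: 1.3(7.96) + 1.7(0.81) + 0.75(1.73) = 13.02
Eq. 2: 1.4(7.96) = 11.14
Eq. 3: 1.0(7.96) - 0.6(2.35) = 6.55
Eq. 4: 1.3(7.96) + 1.75(1.73) + 0.5(2.35) = 14.55
Eq. 5: 1.25(7.96) + 1.6(2.35) = 13.71
Combination 4 governs: q_u = 14.55 kPa.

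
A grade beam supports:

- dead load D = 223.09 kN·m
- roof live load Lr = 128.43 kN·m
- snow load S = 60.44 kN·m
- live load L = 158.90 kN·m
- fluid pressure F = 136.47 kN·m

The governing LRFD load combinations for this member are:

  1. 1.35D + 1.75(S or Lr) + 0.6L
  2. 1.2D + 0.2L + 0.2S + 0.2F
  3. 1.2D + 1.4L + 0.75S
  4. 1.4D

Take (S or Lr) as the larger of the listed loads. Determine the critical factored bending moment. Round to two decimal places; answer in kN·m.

621.26 kN·m

(S or Lr) → Lr = 128.43 kN·m.
1. 1.35(223.09) + 1.75(128.43) + 0.6(158.90) = 301.17 + 224.75 + 95.34 = 621.26
2. 1.2(223.09) + 0.2(158.90) + 0.2(60.44) + 0.2(136.47) = 267.71 + 31.78 + 12.09 + 27.29 = 338.87
3. 1.2(223.09) + 1.4(158.90) + 0.75(60.44) = 267.71 + 222.46 + 45.33 = 535.50
4. 1.4(223.09) = 312.33
Combination 1 governs: M_u = 621.26 kN·m.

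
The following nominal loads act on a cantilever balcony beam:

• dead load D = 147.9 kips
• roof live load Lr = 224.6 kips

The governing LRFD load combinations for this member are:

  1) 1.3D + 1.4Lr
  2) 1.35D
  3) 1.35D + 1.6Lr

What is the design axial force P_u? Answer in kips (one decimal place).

559.0 kips

1) 1.3(147.9) + 1.4(224.6) = 506.7
2) 1.35(147.9) = 199.7
3) 1.35(147.9) + 1.6(224.6) = 559.0
Combination 3 governs: P_u = 559.0 kips.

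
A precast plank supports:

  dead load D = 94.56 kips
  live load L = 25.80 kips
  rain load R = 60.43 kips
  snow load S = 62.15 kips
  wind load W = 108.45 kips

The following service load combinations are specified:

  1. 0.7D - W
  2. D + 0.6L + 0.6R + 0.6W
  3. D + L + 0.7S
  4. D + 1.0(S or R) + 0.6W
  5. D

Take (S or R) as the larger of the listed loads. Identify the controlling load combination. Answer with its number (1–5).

Combination 4

(S or R) → S = 62.15 kips.
1. 0.7(94.56) - 1.0(108.45) = 66.19 - 108.45 = -42.26
2. 1.0(94.56) + 0.6(25.80) + 0.6(60.43) + 0.6(108.45) = 94.56 + 15.48 + 36.26 + 65.07 = 211.37
3. 1.0(94.56) + 1.0(25.80) + 0.7(62.15) = 94.56 + 25.80 + 43.51 = 163.87
4. 1.0(94.56) + 1.0(62.15) + 0.6(108.45) = 94.56 + 62.15 + 65.07 = 221.78
5. 1.0(94.56) = 94.56
The largest value is 221.78 kips from combination 4.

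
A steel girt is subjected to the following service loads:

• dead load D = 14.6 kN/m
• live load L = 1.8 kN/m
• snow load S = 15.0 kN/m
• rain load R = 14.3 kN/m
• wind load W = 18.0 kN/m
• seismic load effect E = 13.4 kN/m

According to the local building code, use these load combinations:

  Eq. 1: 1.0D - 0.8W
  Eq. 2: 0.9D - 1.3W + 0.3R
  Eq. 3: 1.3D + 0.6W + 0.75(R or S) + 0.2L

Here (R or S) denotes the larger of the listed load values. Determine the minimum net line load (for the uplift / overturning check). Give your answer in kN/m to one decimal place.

(R or S) → S = 15.0 kN/m.
Eq. 1: 1.0(14.6) - 0.8(18.0) = 14.6 - 14.4 = 0.2
Eq. 2: 0.9(14.6) - 1.3(18.0) + 0.3(14.3) = 13.1 - 23.4 + 4.3 = -6.0
Eq. 3: 1.3(14.6) + 0.6(18.0) + 0.75(15.0) + 0.2(1.8) = 41.4
Combination 2 gives the minimum: -6.0 kN/m.

-6.0 kN/m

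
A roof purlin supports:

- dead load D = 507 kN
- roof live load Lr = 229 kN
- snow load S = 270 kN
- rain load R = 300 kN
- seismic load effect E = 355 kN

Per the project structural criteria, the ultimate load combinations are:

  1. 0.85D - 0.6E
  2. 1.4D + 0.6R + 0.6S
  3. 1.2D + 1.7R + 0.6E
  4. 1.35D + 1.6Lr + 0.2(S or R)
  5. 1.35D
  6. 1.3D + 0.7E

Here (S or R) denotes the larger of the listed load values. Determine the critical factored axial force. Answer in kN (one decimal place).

(S or R) → R = 300 kN.
1. 0.85(507) - 0.6(355) = 431.0 - 213.0 = 218.0
2. 1.4(507) + 0.6(300) + 0.6(270) = 709.8 + 180.0 + 162.0 = 1051.8
3. 1.2(507) + 1.7(300) + 0.6(355) = 608.4 + 510.0 + 213.0 = 1331.4
4. 1.35(507) + 1.6(229) + 0.2(300) = 684.5 + 366.4 + 60.0 = 1110.9
5. 1.35(507) = 684.5
6. 1.3(507) + 0.7(355) = 659.1 + 248.5 = 907.6
Maximum is from combination 3.

1331.4 kN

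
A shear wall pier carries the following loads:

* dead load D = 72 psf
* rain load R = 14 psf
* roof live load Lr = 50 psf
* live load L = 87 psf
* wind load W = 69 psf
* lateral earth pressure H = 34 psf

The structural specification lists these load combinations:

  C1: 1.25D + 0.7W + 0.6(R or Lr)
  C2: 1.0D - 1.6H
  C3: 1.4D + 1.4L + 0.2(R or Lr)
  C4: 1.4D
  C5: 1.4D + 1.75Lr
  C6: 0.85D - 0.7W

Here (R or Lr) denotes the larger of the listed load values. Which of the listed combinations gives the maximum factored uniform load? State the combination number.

(R or Lr) → Lr = 50 psf.
C1: 1.25(72) + 0.7(69) + 0.6(50) = 90.0 + 48.3 + 30.0 = 168.3
C2: 1.0(72) - 1.6(34) = 72.0 - 54.4 = 17.6
C3: 1.4(72) + 1.4(87) + 0.2(50) = 100.8 + 121.8 + 10.0 = 232.6
C4: 1.4(72) = 100.8
C5: 1.4(72) + 1.75(50) = 100.8 + 87.5 = 188.3
C6: 0.85(72) - 0.7(69) = 61.2 - 48.3 = 12.9
The largest value is 232.6 psf from combination 3.

Combination 3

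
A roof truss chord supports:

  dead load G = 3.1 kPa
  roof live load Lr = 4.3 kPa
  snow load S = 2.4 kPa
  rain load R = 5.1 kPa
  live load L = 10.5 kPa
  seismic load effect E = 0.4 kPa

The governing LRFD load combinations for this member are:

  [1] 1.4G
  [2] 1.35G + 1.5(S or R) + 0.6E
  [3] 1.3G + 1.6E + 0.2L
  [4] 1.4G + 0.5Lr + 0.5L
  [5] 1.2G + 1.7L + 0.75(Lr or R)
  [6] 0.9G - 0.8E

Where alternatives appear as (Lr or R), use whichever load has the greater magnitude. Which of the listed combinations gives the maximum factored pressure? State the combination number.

Combination 5

(S or R) → R = 5.1 kPa; (Lr or R) → R = 5.1 kPa.
[1] 1.4(3.1) = 4.34
[2] 1.35(3.1) + 1.5(5.1) + 0.6(0.4) = 12.08
[3] 1.3(3.1) + 1.6(0.4) + 0.2(10.5) = 6.77
[4] 1.4(3.1) + 0.5(4.3) + 0.5(10.5) = 11.74
[5] 1.2(3.1) + 1.7(10.5) + 0.75(5.1) = 25.40
[6] 0.9(3.1) - 0.8(0.4) = 2.47
The largest value is 25.40 kPa from combination 5.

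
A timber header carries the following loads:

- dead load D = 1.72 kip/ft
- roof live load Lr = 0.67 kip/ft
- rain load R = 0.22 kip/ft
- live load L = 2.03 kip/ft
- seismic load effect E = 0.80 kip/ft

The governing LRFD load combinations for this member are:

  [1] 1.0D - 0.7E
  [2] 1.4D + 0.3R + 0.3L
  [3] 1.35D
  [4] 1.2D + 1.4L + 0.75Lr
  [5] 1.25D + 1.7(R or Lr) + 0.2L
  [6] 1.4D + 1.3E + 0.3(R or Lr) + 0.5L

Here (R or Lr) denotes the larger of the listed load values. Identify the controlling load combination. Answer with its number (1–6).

(R or Lr) → Lr = 0.67 kip/ft.
[1] 1.0(1.72) - 0.7(0.80) = 1.72 - 0.56 = 1.16
[2] 1.4(1.72) + 0.3(0.22) + 0.3(2.03) = 3.08
[3] 1.35(1.72) = 2.32
[4] 1.2(1.72) + 1.4(2.03) + 0.75(0.67) = 5.41
[5] 1.25(1.72) + 1.7(0.67) + 0.2(2.03) = 2.15 + 1.14 + 0.41 = 3.70
[6] 1.4(1.72) + 1.3(0.80) + 0.3(0.67) + 0.5(2.03) = 4.66
The largest value is 5.41 kip/ft from combination 4.

Combination 4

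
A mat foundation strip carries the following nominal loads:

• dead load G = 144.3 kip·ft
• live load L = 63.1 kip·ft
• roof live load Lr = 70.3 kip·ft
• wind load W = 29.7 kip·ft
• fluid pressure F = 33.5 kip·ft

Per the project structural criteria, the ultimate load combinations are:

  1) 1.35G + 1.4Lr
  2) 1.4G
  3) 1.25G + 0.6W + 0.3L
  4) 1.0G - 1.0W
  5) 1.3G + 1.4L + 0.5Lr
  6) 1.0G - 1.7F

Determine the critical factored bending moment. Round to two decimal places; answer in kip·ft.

1) 1.35(144.3) + 1.4(70.3) = 194.81 + 98.42 = 293.23
2) 1.4(144.3) = 202.02
3) 1.25(144.3) + 0.6(29.7) + 0.3(63.1) = 180.38 + 17.82 + 18.93 = 217.13
4) 1.0(144.3) - 1.0(29.7) = 144.30 - 29.70 = 114.60
5) 1.3(144.3) + 1.4(63.1) + 0.5(70.3) = 187.59 + 88.34 + 35.15 = 311.08
6) 1.0(144.3) - 1.7(33.5) = 144.30 - 56.95 = 87.35
Combination 5 governs: M_u = 311.08 kip·ft.

311.08 kip·ft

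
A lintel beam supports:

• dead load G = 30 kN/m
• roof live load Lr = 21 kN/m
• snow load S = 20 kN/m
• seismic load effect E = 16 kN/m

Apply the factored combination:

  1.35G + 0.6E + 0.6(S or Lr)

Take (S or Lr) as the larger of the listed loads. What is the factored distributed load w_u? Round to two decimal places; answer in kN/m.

(S or Lr) → Lr = 21 kN/m.
1.35(30) + 0.6(16) + 0.6(21) = 62.70
w_u = 62.70 kN/m.

62.70 kN/m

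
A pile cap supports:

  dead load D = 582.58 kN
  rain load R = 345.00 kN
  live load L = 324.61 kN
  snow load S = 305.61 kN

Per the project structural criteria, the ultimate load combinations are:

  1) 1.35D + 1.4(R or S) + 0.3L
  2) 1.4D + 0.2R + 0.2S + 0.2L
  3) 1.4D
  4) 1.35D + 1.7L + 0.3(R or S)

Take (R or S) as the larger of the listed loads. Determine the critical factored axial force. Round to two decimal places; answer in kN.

1441.82 kN

(R or S) → R = 345.00 kN.
1) 1.35(582.58) + 1.4(345.00) + 0.3(324.61) = 1366.87
2) 1.4(582.58) + 0.2(345.00) + 0.2(305.61) + 0.2(324.61) = 1010.66
3) 1.4(582.58) = 815.61
4) 1.35(582.58) + 1.7(324.61) + 0.3(345.00) = 786.48 + 551.84 + 103.50 = 1441.82
Combination 4 governs: N_u = 1441.82 kN.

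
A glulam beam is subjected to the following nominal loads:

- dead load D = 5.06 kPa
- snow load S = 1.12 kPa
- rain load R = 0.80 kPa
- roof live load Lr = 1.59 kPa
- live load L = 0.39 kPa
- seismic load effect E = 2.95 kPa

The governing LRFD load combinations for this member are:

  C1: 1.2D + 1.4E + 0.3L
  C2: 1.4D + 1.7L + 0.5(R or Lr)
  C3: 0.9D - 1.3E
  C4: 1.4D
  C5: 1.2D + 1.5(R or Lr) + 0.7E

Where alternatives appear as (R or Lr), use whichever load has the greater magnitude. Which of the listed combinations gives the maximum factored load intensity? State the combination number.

Combination 5

(R or Lr) → Lr = 1.59 kPa.
C1: 1.2(5.06) + 1.4(2.95) + 0.3(0.39) = 10.32
C2: 1.4(5.06) + 1.7(0.39) + 0.5(1.59) = 8.54
C3: 0.9(5.06) - 1.3(2.95) = 0.72
C4: 1.4(5.06) = 7.08
C5: 1.2(5.06) + 1.5(1.59) + 0.7(2.95) = 10.52
The largest value is 10.52 kPa from combination 5.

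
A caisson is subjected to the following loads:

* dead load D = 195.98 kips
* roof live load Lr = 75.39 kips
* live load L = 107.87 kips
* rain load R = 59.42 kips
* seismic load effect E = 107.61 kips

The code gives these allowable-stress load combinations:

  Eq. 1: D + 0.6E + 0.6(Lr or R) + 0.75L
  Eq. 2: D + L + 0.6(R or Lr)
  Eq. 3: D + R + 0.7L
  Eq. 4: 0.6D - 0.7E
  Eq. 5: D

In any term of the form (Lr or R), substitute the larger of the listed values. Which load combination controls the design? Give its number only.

(Lr or R) → Lr = 75.39 kips; (R or Lr) → Lr = 75.39 kips.
Eq. 1: 1.0(195.98) + 0.6(107.61) + 0.6(75.39) + 0.75(107.87) = 195.98 + 64.57 + 45.23 + 80.90 = 386.68
Eq. 2: 1.0(195.98) + 1.0(107.87) + 0.6(75.39) = 195.98 + 107.87 + 45.23 = 349.08
Eq. 3: 1.0(195.98) + 1.0(59.42) + 0.7(107.87) = 195.98 + 59.42 + 75.51 = 330.91
Eq. 4: 0.6(195.98) - 0.7(107.61) = 117.59 - 75.33 = 42.26
Eq. 5: 1.0(195.98) = 195.98
The largest value is 386.68 kips from combination 1.

Combination 1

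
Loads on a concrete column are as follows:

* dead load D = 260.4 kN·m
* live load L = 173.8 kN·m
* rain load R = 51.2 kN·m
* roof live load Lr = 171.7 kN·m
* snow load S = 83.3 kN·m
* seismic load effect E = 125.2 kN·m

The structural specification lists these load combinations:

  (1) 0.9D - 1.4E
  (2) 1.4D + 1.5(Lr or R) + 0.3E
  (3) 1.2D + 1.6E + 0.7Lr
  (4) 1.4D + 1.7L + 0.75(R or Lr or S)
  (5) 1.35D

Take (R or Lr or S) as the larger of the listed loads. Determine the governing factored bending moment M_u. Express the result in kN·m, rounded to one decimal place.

(Lr or R) → Lr = 171.7 kN·m; (R or Lr or S) → Lr = 171.7 kN·m.
(1) 0.9(260.4) - 1.4(125.2) = 234.4 - 175.3 = 59.1
(2) 1.4(260.4) + 1.5(171.7) + 0.3(125.2) = 659.7
(3) 1.2(260.4) + 1.6(125.2) + 0.7(171.7) = 312.5 + 200.3 + 120.2 = 633.0
(4) 1.4(260.4) + 1.7(173.8) + 0.75(171.7) = 788.8
(5) 1.35(260.4) = 351.5
Combination 4 governs: M_u = 788.8 kN·m.

788.8 kN·m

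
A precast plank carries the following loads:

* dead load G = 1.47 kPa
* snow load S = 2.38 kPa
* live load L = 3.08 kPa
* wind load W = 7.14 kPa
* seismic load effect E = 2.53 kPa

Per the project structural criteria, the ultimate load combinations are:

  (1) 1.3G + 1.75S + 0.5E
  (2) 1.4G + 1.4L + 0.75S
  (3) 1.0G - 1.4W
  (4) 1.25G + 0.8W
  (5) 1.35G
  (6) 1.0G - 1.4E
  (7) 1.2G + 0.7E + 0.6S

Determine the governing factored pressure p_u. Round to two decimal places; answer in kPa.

(1) 1.3(1.47) + 1.75(2.38) + 0.5(2.53) = 7.34
(2) 1.4(1.47) + 1.4(3.08) + 0.75(2.38) = 8.16
(3) 1.0(1.47) - 1.4(7.14) = -8.53
(4) 1.25(1.47) + 0.8(7.14) = 7.55
(5) 1.35(1.47) = 1.98
(6) 1.0(1.47) - 1.4(2.53) = -2.07
(7) 1.2(1.47) + 0.7(2.53) + 0.6(2.38) = 4.96
Combination 2 governs: p_u = 8.16 kPa.

8.16 kPa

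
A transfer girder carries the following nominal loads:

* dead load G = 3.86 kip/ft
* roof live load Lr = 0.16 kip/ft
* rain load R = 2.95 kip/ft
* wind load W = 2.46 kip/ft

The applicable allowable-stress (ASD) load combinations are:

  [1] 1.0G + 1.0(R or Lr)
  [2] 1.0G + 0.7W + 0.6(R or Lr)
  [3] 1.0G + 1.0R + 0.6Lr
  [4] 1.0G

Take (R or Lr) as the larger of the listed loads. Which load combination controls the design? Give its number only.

(R or Lr) → R = 2.95 kip/ft.
[1] 1.0(3.86) + 1.0(2.95) = 3.86 + 2.95 = 6.81
[2] 1.0(3.86) + 0.7(2.46) + 0.6(2.95) = 3.86 + 1.72 + 1.77 = 7.35
[3] 1.0(3.86) + 1.0(2.95) + 0.6(0.16) = 3.86 + 2.95 + 0.10 = 6.91
[4] 1.0(3.86) = 3.86
The largest value is 7.35 kip/ft from combination 2.

Combination 2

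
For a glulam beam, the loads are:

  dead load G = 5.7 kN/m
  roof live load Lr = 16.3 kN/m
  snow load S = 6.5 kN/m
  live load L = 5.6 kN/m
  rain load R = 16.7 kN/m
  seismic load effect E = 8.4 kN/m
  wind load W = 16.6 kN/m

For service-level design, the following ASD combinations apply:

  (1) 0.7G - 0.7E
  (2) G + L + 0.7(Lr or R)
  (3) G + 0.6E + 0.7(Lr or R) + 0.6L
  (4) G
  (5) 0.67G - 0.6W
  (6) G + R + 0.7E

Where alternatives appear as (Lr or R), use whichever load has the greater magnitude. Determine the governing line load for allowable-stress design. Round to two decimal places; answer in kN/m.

28.28 kN/m

(Lr or R) → R = 16.7 kN/m.
(1) 0.7(5.7) - 0.7(8.4) = -1.89
(2) 1.0(5.7) + 1.0(5.6) + 0.7(16.7) = 22.99
(3) 1.0(5.7) + 0.6(8.4) + 0.7(16.7) + 0.6(5.6) = 25.79
(4) 1.0(5.7) = 5.70
(5) 0.67(5.7) - 0.6(16.6) = -6.14
(6) 1.0(5.7) + 1.0(16.7) + 0.7(8.4) = 28.28
Combination 6 governs: w = 28.28 kN/m.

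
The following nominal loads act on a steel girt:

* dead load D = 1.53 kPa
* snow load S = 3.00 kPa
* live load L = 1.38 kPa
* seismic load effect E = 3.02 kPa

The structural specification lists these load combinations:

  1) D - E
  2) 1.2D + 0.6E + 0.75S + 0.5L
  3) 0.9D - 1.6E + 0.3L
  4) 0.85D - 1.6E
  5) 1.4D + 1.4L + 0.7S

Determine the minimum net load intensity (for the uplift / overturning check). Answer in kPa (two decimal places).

-3.53 kPa

1) 1.0(1.53) - 1.0(3.02) = -1.49
2) 1.2(1.53) + 0.6(3.02) + 0.75(3.00) + 0.5(1.38) = 6.59
3) 0.9(1.53) - 1.6(3.02) + 0.3(1.38) = -3.04
4) 0.85(1.53) - 1.6(3.02) = -3.53
5) 1.4(1.53) + 1.4(1.38) + 0.7(3.00) = 6.17
Combination 4 gives the minimum: -3.53 kPa.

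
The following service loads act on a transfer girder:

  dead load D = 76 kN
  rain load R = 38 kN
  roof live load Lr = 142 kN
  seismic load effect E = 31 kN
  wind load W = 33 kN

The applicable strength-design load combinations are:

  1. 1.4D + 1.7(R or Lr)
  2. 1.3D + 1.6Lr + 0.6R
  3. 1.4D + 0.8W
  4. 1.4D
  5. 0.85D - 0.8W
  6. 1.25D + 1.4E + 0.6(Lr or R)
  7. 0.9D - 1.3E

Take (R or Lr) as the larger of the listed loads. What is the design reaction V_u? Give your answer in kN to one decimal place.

348.8 kN

(R or Lr) → Lr = 142 kN; (Lr or R) → Lr = 142 kN.
1. 1.4(76) + 1.7(142) = 347.8
2. 1.3(76) + 1.6(142) + 0.6(38) = 348.8
3. 1.4(76) + 0.8(33) = 132.8
4. 1.4(76) = 106.4
5. 0.85(76) - 0.8(33) = 38.2
6. 1.25(76) + 1.4(31) + 0.6(142) = 223.6
7. 0.9(76) - 1.3(31) = 28.1
Maximum is from combination 2.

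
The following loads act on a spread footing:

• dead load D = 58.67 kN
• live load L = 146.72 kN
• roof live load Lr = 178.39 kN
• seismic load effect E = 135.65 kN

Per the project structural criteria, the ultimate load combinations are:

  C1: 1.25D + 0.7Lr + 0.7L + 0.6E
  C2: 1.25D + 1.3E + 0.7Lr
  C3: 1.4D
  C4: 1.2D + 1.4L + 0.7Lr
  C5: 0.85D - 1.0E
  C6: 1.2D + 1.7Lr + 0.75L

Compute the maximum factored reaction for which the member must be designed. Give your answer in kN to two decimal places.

483.71 kN

C1: 1.25(58.67) + 0.7(178.39) + 0.7(146.72) + 0.6(135.65) = 73.34 + 124.87 + 102.70 + 81.39 = 382.30
C2: 1.25(58.67) + 1.3(135.65) + 0.7(178.39) = 73.34 + 176.35 + 124.87 = 374.56
C3: 1.4(58.67) = 82.14
C4: 1.2(58.67) + 1.4(146.72) + 0.7(178.39) = 400.69
C5: 0.85(58.67) - 1.0(135.65) = 49.87 - 135.65 = -85.78
C6: 1.2(58.67) + 1.7(178.39) + 0.75(146.72) = 483.71
Combination 6 governs: V_u = 483.71 kN.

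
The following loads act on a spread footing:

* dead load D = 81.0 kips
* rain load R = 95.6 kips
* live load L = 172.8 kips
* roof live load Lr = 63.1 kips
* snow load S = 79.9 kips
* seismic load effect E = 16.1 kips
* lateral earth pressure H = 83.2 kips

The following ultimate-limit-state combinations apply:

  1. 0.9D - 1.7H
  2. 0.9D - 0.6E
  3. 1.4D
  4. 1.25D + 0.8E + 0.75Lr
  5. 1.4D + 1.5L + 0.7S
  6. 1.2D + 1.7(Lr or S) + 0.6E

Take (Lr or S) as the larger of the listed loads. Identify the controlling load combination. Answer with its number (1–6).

(Lr or S) → S = 79.9 kips.
1. 0.9(81.0) - 1.7(83.2) = 72.9 - 141.4 = -68.5
2. 0.9(81.0) - 0.6(16.1) = 72.9 - 9.7 = 63.2
3. 1.4(81.0) = 113.4
4. 1.25(81.0) + 0.8(16.1) + 0.75(63.1) = 101.3 + 12.9 + 47.3 = 161.5
5. 1.4(81.0) + 1.5(172.8) + 0.7(79.9) = 113.4 + 259.2 + 55.9 = 428.5
6. 1.2(81.0) + 1.7(79.9) + 0.6(16.1) = 97.2 + 135.8 + 9.7 = 242.7
The largest value is 428.5 kips from combination 5.

Combination 5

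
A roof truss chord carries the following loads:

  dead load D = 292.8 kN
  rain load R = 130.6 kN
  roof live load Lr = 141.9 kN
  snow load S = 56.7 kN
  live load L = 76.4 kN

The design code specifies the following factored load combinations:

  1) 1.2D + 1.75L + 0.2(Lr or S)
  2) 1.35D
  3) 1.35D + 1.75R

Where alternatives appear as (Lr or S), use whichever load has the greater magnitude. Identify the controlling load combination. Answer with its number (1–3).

Combination 3

(Lr or S) → Lr = 141.9 kN.
1) 1.2(292.8) + 1.75(76.4) + 0.2(141.9) = 513.4
2) 1.35(292.8) = 395.3
3) 1.35(292.8) + 1.75(130.6) = 623.8
The largest value is 623.8 kN from combination 3.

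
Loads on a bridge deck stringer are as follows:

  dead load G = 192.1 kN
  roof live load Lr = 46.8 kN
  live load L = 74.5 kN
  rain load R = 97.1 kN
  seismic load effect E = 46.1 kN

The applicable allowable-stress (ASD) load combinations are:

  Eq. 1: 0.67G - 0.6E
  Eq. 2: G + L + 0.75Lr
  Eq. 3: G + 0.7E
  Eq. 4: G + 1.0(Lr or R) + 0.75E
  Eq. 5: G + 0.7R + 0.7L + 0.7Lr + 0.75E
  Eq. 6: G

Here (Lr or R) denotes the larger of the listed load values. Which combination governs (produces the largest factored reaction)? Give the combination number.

Combination 5

(Lr or R) → R = 97.1 kN.
Eq. 1: 0.67(192.1) - 0.6(46.1) = 128.71 - 27.66 = 101.05
Eq. 2: 1.0(192.1) + 1.0(74.5) + 0.75(46.8) = 192.10 + 74.50 + 35.10 = 301.70
Eq. 3: 1.0(192.1) + 0.7(46.1) = 192.10 + 32.27 = 224.37
Eq. 4: 1.0(192.1) + 1.0(97.1) + 0.75(46.1) = 192.10 + 97.10 + 34.58 = 323.78
Eq. 5: 1.0(192.1) + 0.7(97.1) + 0.7(74.5) + 0.7(46.8) + 0.75(46.1) = 192.10 + 67.97 + 52.15 + 32.76 + 34.58 = 379.56
Eq. 6: 1.0(192.1) = 192.10
The largest value is 379.56 kN from combination 5.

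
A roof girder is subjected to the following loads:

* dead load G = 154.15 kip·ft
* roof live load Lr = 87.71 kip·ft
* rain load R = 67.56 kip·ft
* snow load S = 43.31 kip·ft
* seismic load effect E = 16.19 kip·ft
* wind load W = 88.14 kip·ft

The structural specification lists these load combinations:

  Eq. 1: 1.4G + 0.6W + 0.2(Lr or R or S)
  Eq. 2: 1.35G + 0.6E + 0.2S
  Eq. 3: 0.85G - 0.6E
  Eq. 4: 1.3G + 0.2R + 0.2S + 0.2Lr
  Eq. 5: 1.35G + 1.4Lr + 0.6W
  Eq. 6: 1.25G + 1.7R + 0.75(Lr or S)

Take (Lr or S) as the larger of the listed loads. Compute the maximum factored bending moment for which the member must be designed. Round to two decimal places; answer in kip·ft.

383.78 kip·ft

(Lr or R or S) → Lr = 87.71 kip·ft; (Lr or S) → Lr = 87.71 kip·ft.
Eq. 1: 1.4(154.15) + 0.6(88.14) + 0.2(87.71) = 286.24
Eq. 2: 1.35(154.15) + 0.6(16.19) + 0.2(43.31) = 226.48
Eq. 3: 0.85(154.15) - 0.6(16.19) = 121.31
Eq. 4: 1.3(154.15) + 0.2(67.56) + 0.2(43.31) + 0.2(87.71) = 200.40 + 13.51 + 8.66 + 17.54 = 240.11
Eq. 5: 1.35(154.15) + 1.4(87.71) + 0.6(88.14) = 383.78
Eq. 6: 1.25(154.15) + 1.7(67.56) + 0.75(87.71) = 192.69 + 114.85 + 65.78 = 373.32
Combination 5 governs: M_u = 383.78 kip·ft.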